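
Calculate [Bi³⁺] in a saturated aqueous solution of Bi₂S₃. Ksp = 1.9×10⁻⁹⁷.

Bi₂S₃(s) ⇌ 2 Bi³⁺(aq) + 3 S²⁻(aq)
Call the molar solubility s, so that [Bi³⁺] = 2s and [S²⁻] = 3s.
Ksp = [Bi³⁺]^2[S²⁻]^3 = (2s)^2 · (3s)^3 = 108s^5 = 1.9×10⁻⁹⁷
s = 1.8×10⁻²⁰ mol L⁻¹
[Bi³⁺] = 2s = 3.5×10⁻²⁰ mol L⁻¹

3.5×10⁻²⁰ M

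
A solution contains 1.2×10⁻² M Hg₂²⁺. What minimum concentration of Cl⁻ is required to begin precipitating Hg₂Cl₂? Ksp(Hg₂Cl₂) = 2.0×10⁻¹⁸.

Each salt precipitates once Q = Ksp for that salt.
Hg₂Cl₂(s) ⇌ Hg₂²⁺(aq) + 2 Cl⁻(aq)
Ksp = [Hg₂²⁺][Cl⁻]^2 = [Cl⁻]^2(1.2×10⁻²)
[Cl⁻]^2 = 2.0×10⁻¹⁸ / (1.2×10⁻²) = 1.7×10⁻¹⁶
[Cl⁻] = 1.3×10⁻⁸ M

1.3×10⁻⁸ M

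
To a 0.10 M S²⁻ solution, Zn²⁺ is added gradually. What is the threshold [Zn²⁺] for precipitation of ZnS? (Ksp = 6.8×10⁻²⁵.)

6.8×10⁻²⁴ M

Each salt precipitates once Q = Ksp for that salt.
ZnS(s) ⇌ Zn²⁺(aq) + S²⁻(aq)
Ksp = [Zn²⁺][S²⁻] = [Zn²⁺](0.10)
[Zn²⁺] = 6.8×10⁻²⁵ / (0.10) = 6.8×10⁻²⁴
[Zn²⁺] = 6.8×10⁻²⁴ M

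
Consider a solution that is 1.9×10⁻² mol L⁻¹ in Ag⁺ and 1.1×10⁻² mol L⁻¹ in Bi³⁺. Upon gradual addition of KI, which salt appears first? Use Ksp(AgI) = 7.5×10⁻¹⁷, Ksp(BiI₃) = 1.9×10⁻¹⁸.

Each salt precipitates once Q = Ksp for that salt.
For AgI: [I⁻] = (Ksp/[Ag⁺]) = 3.9×10⁻¹⁵ mol L⁻¹
For BiI₃: [I⁻] = (Ksp/[Bi³⁺])^(1/3) = 5.6×10⁻⁶ mol L⁻¹
The smaller threshold [I⁻] is reached first, so AgI precipitates first.

AgI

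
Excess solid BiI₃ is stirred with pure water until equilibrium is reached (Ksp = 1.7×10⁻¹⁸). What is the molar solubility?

1.6×10⁻⁵ M

BiI₃(s) ⇌ Bi³⁺(aq) + 3 I⁻(aq)
Call the molar solubility s, so that [Bi³⁺] = s and [I⁻] = 3s.
Ksp = [Bi³⁺][I⁻]^3 = s · (3s)^3 = 27s^4
27s^4 = 1.7×10⁻¹⁸  ⇒  s^4 = 6.3×10⁻²⁰
s = (6.3×10⁻²⁰)^(1/4) = 1.6×10⁻⁵ mol L⁻¹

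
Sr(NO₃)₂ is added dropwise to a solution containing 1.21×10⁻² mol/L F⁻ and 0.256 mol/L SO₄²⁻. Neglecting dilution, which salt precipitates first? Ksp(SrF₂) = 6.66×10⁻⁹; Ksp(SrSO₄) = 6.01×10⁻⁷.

Each salt precipitates once Q = Ksp for that salt.
For SrF₂: [Sr²⁺] = (Ksp/[F⁻]^2) = 4.55×10⁻⁵ mol/L
For SrSO₄: [Sr²⁺] = (Ksp/[SO₄²⁻]) = 2.35×10⁻⁶ mol/L
Since SrSO₄ needs less Sr²⁺ to reach saturation, it precipitates first.

SrSO₄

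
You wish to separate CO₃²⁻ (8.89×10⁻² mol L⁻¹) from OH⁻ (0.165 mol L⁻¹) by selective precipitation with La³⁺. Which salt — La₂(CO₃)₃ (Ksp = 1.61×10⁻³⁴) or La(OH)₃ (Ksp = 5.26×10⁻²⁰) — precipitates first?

La(OH)₃

Precipitation of each salt begins when its ion product equals Ksp.
For La₂(CO₃)₃: [La³⁺] = (Ksp/[CO₃²⁻]^3)^(1/2) = 4.79×10⁻¹⁶ mol L⁻¹
For La(OH)₃: [La³⁺] = (Ksp/[OH⁻]^3) = 1.17×10⁻¹⁷ mol L⁻¹
Since La(OH)₃ needs less La³⁺ to reach saturation, it precipitates first.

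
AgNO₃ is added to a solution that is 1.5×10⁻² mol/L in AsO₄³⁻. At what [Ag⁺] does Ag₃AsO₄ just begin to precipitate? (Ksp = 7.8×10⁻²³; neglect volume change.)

The threshold for precipitation is Q = Ksp.
Ag₃AsO₄(s) ⇌ 3 Ag⁺(aq) + AsO₄³⁻(aq)
Ksp = [Ag⁺]^3[AsO₄³⁻] = [Ag⁺]^3(1.5×10⁻²)
[Ag⁺]^3 = 7.8×10⁻²³ / (1.5×10⁻²) = 5.2×10⁻²¹
[Ag⁺] = 1.7×10⁻⁷ mol/L

1.7×10⁻⁷ M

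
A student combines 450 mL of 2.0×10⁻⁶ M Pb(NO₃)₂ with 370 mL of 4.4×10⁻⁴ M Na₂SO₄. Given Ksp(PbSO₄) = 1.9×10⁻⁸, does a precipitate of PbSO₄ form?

After mixing, V = 450 mL + 370 mL = 820 mL.
[Pb²⁺] = (2.0×10⁻⁶)(450)/820 = 1.1×10⁻⁶ M
[SO₄²⁻] = (4.4×10⁻⁴)(370)/820 = 2.0×10⁻⁴ M
Q = [Pb²⁺][SO₄²⁻] = 2.2×10⁻¹⁰
Since Q (2.2×10⁻¹⁰) is less than Ksp (1.9×10⁻⁸), no PbSO₄ precipitates.

No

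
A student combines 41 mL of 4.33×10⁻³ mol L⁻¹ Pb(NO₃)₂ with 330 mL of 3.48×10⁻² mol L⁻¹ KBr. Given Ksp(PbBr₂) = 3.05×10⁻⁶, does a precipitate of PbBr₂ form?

No

The combined volume is 371 mL.
[Pb²⁺] = (4.33×10⁻³)(41)/371 = 4.79×10⁻⁴ mol L⁻¹
[Br⁻] = (3.48×10⁻²)(330)/371 = 3.10×10⁻² mol L⁻¹
Q = [Pb²⁺][Br⁻]^2 = 4.58×10⁻⁷
Q = 4.58×10⁻⁷ < Ksp = 3.05×10⁻⁶, so the solution is unsaturated and no precipitate forms.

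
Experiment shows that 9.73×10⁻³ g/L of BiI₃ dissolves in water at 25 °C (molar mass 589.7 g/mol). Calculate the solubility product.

Ksp = 2.00×10⁻¹⁸

s = (9.73×10⁻³ g L⁻¹)/(589.7 g mol⁻¹) = 1.6500×10⁻⁵ M
BiI₃(s) ⇌ Bi³⁺(aq) + 3 I⁻(aq)
Call the molar solubility s, so that [Bi³⁺] = s and [I⁻] = 3s.
Ksp = [Bi³⁺][I⁻]^3 = s · (3s)^3 = 27s^4
Ksp = 27 × (1.6500×10⁻⁵)^4 = 2.00×10⁻¹⁸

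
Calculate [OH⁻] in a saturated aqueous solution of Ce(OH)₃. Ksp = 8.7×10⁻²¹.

1.3×10⁻⁵ M

Ce(OH)₃(s) ⇌ Ce³⁺(aq) + 3 OH⁻(aq)
If s mol/L of Ce(OH)₃ dissolves, [Ce³⁺] = s and [OH⁻] = 3s.
Ksp = [Ce³⁺][OH⁻]^3 = s · (3s)^3 = 27s^4 = 8.7×10⁻²¹
s = 4.2×10⁻⁶ M
[OH⁻] = 3s = 1.3×10⁻⁵ M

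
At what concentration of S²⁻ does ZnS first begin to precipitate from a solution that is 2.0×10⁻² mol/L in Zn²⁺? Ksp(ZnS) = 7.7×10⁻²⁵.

3.9×10⁻²³ M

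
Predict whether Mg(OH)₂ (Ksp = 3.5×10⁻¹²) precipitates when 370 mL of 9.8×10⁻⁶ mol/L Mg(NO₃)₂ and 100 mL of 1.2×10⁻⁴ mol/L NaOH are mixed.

After mixing, V = 370 mL + 100 mL = 470 mL.
[Mg²⁺] = (9.8×10⁻⁶)(370)/470 = 7.7×10⁻⁶ mol/L
[OH⁻] = (1.2×10⁻⁴)(100)/470 = 2.6×10⁻⁵ mol/L
Q = [Mg²⁺][OH⁻]^2 = 5.0×10⁻¹⁵
Q < Ksp (5.0×10⁻¹⁵ vs 3.5×10⁻¹²); the solution remains unsaturated and no precipitate forms.

No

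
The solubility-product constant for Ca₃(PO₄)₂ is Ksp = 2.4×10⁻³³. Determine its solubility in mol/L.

1.2×10⁻⁷ M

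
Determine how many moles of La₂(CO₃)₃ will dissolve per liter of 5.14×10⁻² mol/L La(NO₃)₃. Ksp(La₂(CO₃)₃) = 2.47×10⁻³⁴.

1.51×10⁻¹¹ M

La₂(CO₃)₃(s) ⇌ 2 La³⁺(aq) + 3 CO₃²⁻(aq)
Let s be the solubility of La₂(CO₃)₃ here. The common ion gives [La³⁺] ≈ 5.14×10⁻² mol/L, and [CO₃²⁻] = 3s.
Ksp = [La³⁺]^2[CO₃²⁻]^3 = (5.14×10⁻²)^2(3s)^3
(3s)^3 = 2.47×10⁻³⁴ / (5.14×10⁻²)^2 = 9.35×10⁻³²
s = 1.51×10⁻¹¹ mol/L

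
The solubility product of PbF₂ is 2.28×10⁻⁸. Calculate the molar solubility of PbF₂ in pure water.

PbF₂(s) ⇌ Pb²⁺(aq) + 2 F⁻(aq)
With molar solubility s: [Pb²⁺] = s, [F⁻] = 2s.
Ksp = [Pb²⁺][F⁻]^2 = s · (2s)^2 = 4s^3
4s^3 = 2.28×10⁻⁸  ⇒  s^3 = 5.70×10⁻⁹
s = (5.70×10⁻⁹)^(1/3) = 1.79×10⁻³ mol/L

1.79×10⁻³ M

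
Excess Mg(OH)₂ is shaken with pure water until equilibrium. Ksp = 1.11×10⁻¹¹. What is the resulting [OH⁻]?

2.81×10⁻⁴ M

Mg(OH)₂(s) ⇌ Mg²⁺(aq) + 2 OH⁻(aq)
With molar solubility s: [Mg²⁺] = s, [OH⁻] = 2s.
Ksp = [Mg²⁺][OH⁻]^2 = s · (2s)^2 = 4s^3 = 1.11×10⁻¹¹
s = 1.41×10⁻⁴ mol L⁻¹
[OH⁻] = 2s = 2.81×10⁻⁴ mol L⁻¹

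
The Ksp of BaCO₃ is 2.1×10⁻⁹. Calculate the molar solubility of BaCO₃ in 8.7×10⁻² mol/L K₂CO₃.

2.4×10⁻⁸ M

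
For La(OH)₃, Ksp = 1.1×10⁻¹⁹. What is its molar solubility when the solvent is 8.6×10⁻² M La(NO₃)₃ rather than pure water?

La(OH)₃(s) ⇌ La³⁺(aq) + 3 OH⁻(aq)
Let s be the solubility of La(OH)₃ here. The common ion gives [La³⁺] ≈ 8.6×10⁻² M, and [OH⁻] = 3s.
Ksp = [La³⁺][OH⁻]^3 = (8.6×10⁻²)(3s)^3
(3s)^3 = 1.1×10⁻¹⁹ / (8.6×10⁻²) = 1.3×10⁻¹⁸
s = 3.6×10⁻⁷ M

3.6×10⁻⁷ M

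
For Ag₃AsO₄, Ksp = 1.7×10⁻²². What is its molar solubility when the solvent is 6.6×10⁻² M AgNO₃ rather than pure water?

Ag₃AsO₄(s) ⇌ 3 Ag⁺(aq) + AsO₄³⁻(aq)
The solution already contains Ag⁺ at 6.6×10⁻² M. Let s be the molar solubility of Ag₃AsO₄.
[Ag⁺] ≈ 6.6×10⁻² M (common ion dominates); [AsO₄³⁻] = s.
Ksp = [Ag⁺]^3[AsO₄³⁻] = (6.6×10⁻²)^3s
s = 1.7×10⁻²² / (6.6×10⁻²)^3 = 5.9×10⁻¹⁹
s = 5.9×10⁻¹⁹ M

5.9×10⁻¹⁹ M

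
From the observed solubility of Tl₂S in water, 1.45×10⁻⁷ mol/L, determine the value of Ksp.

Ksp = 1.22×10⁻²⁰

Tl₂S(s) ⇌ 2 Tl⁺(aq) + S²⁻(aq)
For each mole of Tl₂S that dissolves per liter, [Tl⁺] = 2s and [S²⁻] = s; let s denote this solubility.
Ksp = [Tl⁺]^2[S²⁻] = (2s)^2 · s = 4s^3
Ksp = 4 × (1.45×10⁻⁷)^3 = 1.22×10⁻²⁰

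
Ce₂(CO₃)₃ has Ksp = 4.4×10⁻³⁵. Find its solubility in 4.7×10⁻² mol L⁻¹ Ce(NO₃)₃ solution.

9.0×10⁻¹² M

Ce₂(CO₃)₃(s) ⇌ 2 Ce³⁺(aq) + 3 CO₃²⁻(aq)
The solution already contains Ce³⁺ at 4.7×10⁻² mol L⁻¹. Let s be the molar solubility of Ce₂(CO₃)₃.
[Ce³⁺] ≈ 4.7×10⁻² mol L⁻¹ (common ion dominates); [CO₃²⁻] = 3s.
Ksp = [Ce³⁺]^2[CO₃²⁻]^3 = (4.7×10⁻²)^2(3s)^3
(3s)^3 = 4.4×10⁻³⁵ / (4.7×10⁻²)^2 = 2.0×10⁻³²
s = 9.0×10⁻¹² mol L⁻¹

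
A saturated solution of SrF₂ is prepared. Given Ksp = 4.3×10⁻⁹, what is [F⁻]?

SrF₂(s) ⇌ Sr²⁺(aq) + 2 F⁻(aq)
Let s be the molar solubility. Then [Sr²⁺] = s and [F⁻] = 2s.
Ksp = [Sr²⁺][F⁻]^2 = s · (2s)^2 = 4s^3 = 4.3×10⁻⁹
s = 1.0×10⁻³ mol/L
[F⁻] = 2s = 2.0×10⁻³ mol/L

2.0×10⁻³ M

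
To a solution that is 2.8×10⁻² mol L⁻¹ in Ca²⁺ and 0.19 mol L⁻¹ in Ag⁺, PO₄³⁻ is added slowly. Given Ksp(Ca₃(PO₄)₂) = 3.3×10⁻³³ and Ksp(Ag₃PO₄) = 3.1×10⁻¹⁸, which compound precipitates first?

Ag₃PO₄

The threshold for precipitation is Q = Ksp.
For Ca₃(PO₄)₂: [PO₄³⁻] = (Ksp/[Ca²⁺]^3)^(1/2) = 1.2×10⁻¹⁴ mol L⁻¹
For Ag₃PO₄: [PO₄³⁻] = (Ksp/[Ag⁺]^3) = 4.5×10⁻¹⁶ mol L⁻¹
The smaller threshold [PO₄³⁻] is reached first, so Ag₃PO₄ precipitates first.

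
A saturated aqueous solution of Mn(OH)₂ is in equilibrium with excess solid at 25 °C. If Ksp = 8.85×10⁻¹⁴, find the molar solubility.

2.81×10⁻⁵ M

Mn(OH)₂(s) ⇌ Mn²⁺(aq) + 2 OH⁻(aq)
If s mol/L of Mn(OH)₂ dissolves, [Mn²⁺] = s and [OH⁻] = 2s.
Ksp = [Mn²⁺][OH⁻]^2 = s · (2s)^2 = 4s^3
4s^3 = 8.85×10⁻¹⁴  ⇒  s^3 = 2.21×10⁻¹⁴
s = 2.81×10⁻⁵ M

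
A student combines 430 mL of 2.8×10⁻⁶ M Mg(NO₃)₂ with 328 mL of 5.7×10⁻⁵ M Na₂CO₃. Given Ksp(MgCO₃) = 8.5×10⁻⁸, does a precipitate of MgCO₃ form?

No

The combined volume is 758 mL.
[Mg²⁺] = (2.8×10⁻⁶)(430)/758 = 1.6×10⁻⁶ M
[CO₃²⁻] = (5.7×10⁻⁵)(328)/758 = 2.5×10⁻⁵ M
Q = [Mg²⁺][CO₃²⁻] = 3.9×10⁻¹¹
Q = 3.9×10⁻¹¹ < Ksp = 8.5×10⁻⁸, so the solution is unsaturated and no precipitate forms.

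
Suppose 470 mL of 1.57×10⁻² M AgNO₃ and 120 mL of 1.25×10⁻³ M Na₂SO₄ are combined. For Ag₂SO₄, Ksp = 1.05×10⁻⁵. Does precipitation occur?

No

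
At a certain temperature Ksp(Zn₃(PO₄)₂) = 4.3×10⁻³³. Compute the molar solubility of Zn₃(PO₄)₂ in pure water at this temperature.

1.3×10⁻⁷ M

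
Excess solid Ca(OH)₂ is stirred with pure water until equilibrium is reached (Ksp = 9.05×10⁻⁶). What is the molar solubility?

Ca(OH)₂(s) ⇌ Ca²⁺(aq) + 2 OH⁻(aq)
For each mole of Ca(OH)₂ that dissolves per liter, [Ca²⁺] = s and [OH⁻] = 2s; let s denote this solubility.
Ksp = [Ca²⁺][OH⁻]^2 = s · (2s)^2 = 4s^3
4s^3 = 9.05×10⁻⁶  ⇒  s^3 = 2.26×10⁻⁶
s = 1.31×10⁻² M

1.31×10⁻² M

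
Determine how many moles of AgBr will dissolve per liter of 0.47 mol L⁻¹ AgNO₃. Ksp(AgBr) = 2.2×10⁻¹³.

AgBr(s) ⇌ Ag⁺(aq) + Br⁻(aq)
Let s be the solubility of AgBr here. The common ion gives [Ag⁺] ≈ 0.47 mol L⁻¹, and [Br⁻] = s.
Ksp = [Ag⁺][Br⁻] = (0.47)s
s = 2.2×10⁻¹³ / (0.47) = 4.7×10⁻¹³
s = 4.7×10⁻¹³ mol L⁻¹

4.7×10⁻¹³ M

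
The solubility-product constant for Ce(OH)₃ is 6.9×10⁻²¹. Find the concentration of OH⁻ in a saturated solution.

Ce(OH)₃(s) ⇌ Ce³⁺(aq) + 3 OH⁻(aq)
If s mol/L of Ce(OH)₃ dissolves, [Ce³⁺] = s and [OH⁻] = 3s.
Ksp = [Ce³⁺][OH⁻]^3 = s · (3s)^3 = 27s^4 = 6.9×10⁻²¹
s = 4.0×10⁻⁶ mol L⁻¹
[OH⁻] = 3s = 1.2×10⁻⁵ mol L⁻¹

1.2×10⁻⁵ M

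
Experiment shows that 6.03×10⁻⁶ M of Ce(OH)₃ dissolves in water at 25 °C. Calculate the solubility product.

Ce(OH)₃(s) ⇌ Ce³⁺(aq) + 3 OH⁻(aq)
Call the molar solubility s, so that [Ce³⁺] = s and [OH⁻] = 3s.
Ksp = [Ce³⁺][OH⁻]^3 = s · (3s)^3 = 27s^4
Ksp = 27 × (6.03×10⁻⁶)^4 = 3.57×10⁻²⁰

Ksp = 3.57×10⁻²⁰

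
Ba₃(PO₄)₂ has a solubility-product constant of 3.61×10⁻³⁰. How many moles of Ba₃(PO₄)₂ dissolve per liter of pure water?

Ba₃(PO₄)₂(s) ⇌ 3 Ba²⁺(aq) + 2 PO₄³⁻(aq)
For each mole of Ba₃(PO₄)₂ that dissolves per liter, [Ba²⁺] = 3s and [PO₄³⁻] = 2s; let s denote this solubility.
Ksp = [Ba²⁺]^3[PO₄³⁻]^2 = (3s)^3 · (2s)^2 = 108s^5
108s^5 = 3.61×10⁻³⁰  ⇒  s^5 = 3.34×10⁻³²
Taking the 5th root, s = 5.07×10⁻⁷ mol L⁻¹.

5.07×10⁻⁷ M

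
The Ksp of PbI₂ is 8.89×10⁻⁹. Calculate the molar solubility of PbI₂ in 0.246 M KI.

PbI₂(s) ⇌ Pb²⁺(aq) + 2 I⁻(aq)
With I⁻ already at 0.246 M and s small, take [I⁻] ≈ 0.246 M and [Pb²⁺] = s.
Ksp = [Pb²⁺][I⁻]^2 = s(0.246)^2
s = 8.89×10⁻⁹ / (0.246)^2 = 1.47×10⁻⁷
s = 1.47×10⁻⁷ M

1.47×10⁻⁷ M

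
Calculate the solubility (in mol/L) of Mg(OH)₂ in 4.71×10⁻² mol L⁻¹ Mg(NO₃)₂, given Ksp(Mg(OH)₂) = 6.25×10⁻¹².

Mg(OH)₂(s) ⇌ Mg²⁺(aq) + 2 OH⁻(aq)
With Mg²⁺ already at 4.71×10⁻² mol L⁻¹ and s small, take [Mg²⁺] ≈ 4.71×10⁻² mol L⁻¹ and [OH⁻] = 2s.
Ksp = [Mg²⁺][OH⁻]^2 = (4.71×10⁻²)(2s)^2
(2s)^2 = 6.25×10⁻¹² / (4.71×10⁻²) = 1.33×10⁻¹⁰
s = 5.76×10⁻⁶ mol L⁻¹

5.76×10⁻⁶ M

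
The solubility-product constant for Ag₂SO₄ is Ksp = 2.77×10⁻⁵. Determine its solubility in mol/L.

Ag₂SO₄(s) ⇌ 2 Ag⁺(aq) + SO₄²⁻(aq)
With molar solubility s: [Ag⁺] = 2s, [SO₄²⁻] = s.
Ksp = [Ag⁺]^2[SO₄²⁻] = (2s)^2 · s = 4s^3
4s^3 = 2.77×10⁻⁵  ⇒  s^3 = 6.93×10⁻⁶
Taking the 3rd root, s = 1.91×10⁻² mol L⁻¹.

1.91×10⁻² M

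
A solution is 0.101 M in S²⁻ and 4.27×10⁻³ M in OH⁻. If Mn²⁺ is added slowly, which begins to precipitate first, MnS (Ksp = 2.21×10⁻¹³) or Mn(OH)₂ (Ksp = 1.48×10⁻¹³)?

The threshold for precipitation is Q = Ksp.
For MnS: [Mn²⁺] = (Ksp/[S²⁻]) = 2.19×10⁻¹² M
For Mn(OH)₂: [Mn²⁺] = (Ksp/[OH⁻]^2) = 8.12×10⁻⁹ M
MnS requires the lower [Mn²⁺], so it precipitates first.

MnS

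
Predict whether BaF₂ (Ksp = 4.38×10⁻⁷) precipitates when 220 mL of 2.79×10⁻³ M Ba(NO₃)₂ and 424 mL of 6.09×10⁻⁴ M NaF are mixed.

No

Total volume after mixing = 220 + 424 = 644 mL.
[Ba²⁺] = (2.79×10⁻³)(220)/644 = 9.53×10⁻⁴ M
[F⁻] = (6.09×10⁻⁴)(424)/644 = 4.01×10⁻⁴ M
Q = [Ba²⁺][F⁻]^2 = 1.53×10⁻¹⁰
Q < Ksp (1.53×10⁻¹⁰ vs 4.38×10⁻⁷); the solution remains unsaturated and no precipitate forms.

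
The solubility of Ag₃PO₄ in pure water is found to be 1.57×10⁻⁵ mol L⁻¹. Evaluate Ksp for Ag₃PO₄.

Ag₃PO₄(s) ⇌ 3 Ag⁺(aq) + PO₄³⁻(aq)
For each mole of Ag₃PO₄ that dissolves per liter, [Ag⁺] = 3s and [PO₄³⁻] = s; let s denote this solubility.
Ksp = [Ag⁺]^3[PO₄³⁻] = (3s)^3 · s = 27s^4
Ksp = 27 × (1.57×10⁻⁵)^4 = 1.64×10⁻¹⁸

Ksp = 1.64×10⁻¹⁸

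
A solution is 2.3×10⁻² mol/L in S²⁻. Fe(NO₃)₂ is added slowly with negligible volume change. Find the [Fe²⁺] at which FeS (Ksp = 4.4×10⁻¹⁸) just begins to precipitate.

Precipitation of each salt begins when its ion product equals Ksp.
FeS(s) ⇌ Fe²⁺(aq) + S²⁻(aq)
Ksp = [Fe²⁺][S²⁻] = [Fe²⁺](2.3×10⁻²)
[Fe²⁺] = 4.4×10⁻¹⁸ / (2.3×10⁻²) = 1.9×10⁻¹⁶
[Fe²⁺] = 1.9×10⁻¹⁶ mol/L

1.9×10⁻¹⁶ M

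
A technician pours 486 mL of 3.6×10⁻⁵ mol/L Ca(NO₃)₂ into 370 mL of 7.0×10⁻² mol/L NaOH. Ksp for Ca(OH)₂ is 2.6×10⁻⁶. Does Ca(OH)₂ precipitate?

The combined volume is 856 mL.
[Ca²⁺] = (3.6×10⁻⁵)(486)/856 = 2.0×10⁻⁵ mol/L
[OH⁻] = (7.0×10⁻²)(370)/856 = 3.0×10⁻² mol/L
Q = [Ca²⁺][OH⁻]^2 = 1.9×10⁻⁸
Q < Ksp (1.9×10⁻⁸ vs 2.6×10⁻⁶); the solution remains unsaturated and no precipitate forms.

No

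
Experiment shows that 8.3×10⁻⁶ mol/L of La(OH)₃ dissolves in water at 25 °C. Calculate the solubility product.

Ksp = 1.3×10⁻¹⁹

La(OH)₃(s) ⇌ La³⁺(aq) + 3 OH⁻(aq)
For each mole of La(OH)₃ that dissolves per liter, [La³⁺] = s and [OH⁻] = 3s; let s denote this solubility.
Ksp = [La³⁺][OH⁻]^3 = s · (3s)^3 = 27s^4
Ksp = 27 × (8.3×10⁻⁶)^4 = 1.3×10⁻¹⁹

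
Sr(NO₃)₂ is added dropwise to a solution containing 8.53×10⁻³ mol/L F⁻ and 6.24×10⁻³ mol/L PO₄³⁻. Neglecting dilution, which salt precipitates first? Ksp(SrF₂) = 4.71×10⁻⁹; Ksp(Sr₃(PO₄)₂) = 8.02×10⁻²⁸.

Each salt precipitates once Q = Ksp for that salt.
For SrF₂: [Sr²⁺] = (Ksp/[F⁻]^2) = 6.47×10⁻⁵ mol/L
For Sr₃(PO₄)₂: [Sr²⁺] = (Ksp/[PO₄³⁻]^2)^(1/3) = 2.74×10⁻⁸ mol/L
Sr₃(PO₄)₂ requires the lower [Sr²⁺], so it precipitates first.

Sr₃(PO₄)₂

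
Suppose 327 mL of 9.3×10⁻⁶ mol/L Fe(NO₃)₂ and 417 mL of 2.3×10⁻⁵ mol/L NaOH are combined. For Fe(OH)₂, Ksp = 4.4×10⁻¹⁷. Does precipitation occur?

The combined volume is 744 mL.
[Fe²⁺] = (9.3×10⁻⁶)(327)/744 = 4.1×10⁻⁶ mol/L
[OH⁻] = (2.3×10⁻⁵)(417)/744 = 1.3×10⁻⁵ mol/L
Q = [Fe²⁺][OH⁻]^2 = 6.8×10⁻¹⁶
Since Q (6.8×10⁻¹⁶) exceeds Ksp (4.4×10⁻¹⁷), Fe(OH)₂ will precipitate.

Yes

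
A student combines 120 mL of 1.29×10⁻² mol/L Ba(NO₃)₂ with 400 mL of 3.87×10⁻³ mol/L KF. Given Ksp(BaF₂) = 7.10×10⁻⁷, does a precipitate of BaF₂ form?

No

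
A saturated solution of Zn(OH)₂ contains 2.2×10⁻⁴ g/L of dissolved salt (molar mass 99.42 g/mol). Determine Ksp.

Ksp = 4.3×10⁻¹⁷

s = (2.2×10⁻⁴ g L⁻¹)/(99.42 g mol⁻¹) = 2.213×10⁻⁶ M
Zn(OH)₂(s) ⇌ Zn²⁺(aq) + 2 OH⁻(aq)
With molar solubility s: [Zn²⁺] = s, [OH⁻] = 2s.
Ksp = [Zn²⁺][OH⁻]^2 = s · (2s)^2 = 4s^3
Ksp = 4 × (2.213×10⁻⁶)^3 = 4.3×10⁻¹⁷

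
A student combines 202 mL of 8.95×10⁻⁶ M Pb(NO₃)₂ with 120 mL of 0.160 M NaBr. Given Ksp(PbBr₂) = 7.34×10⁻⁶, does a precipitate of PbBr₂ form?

The combined volume is 322 mL.
[Pb²⁺] = (8.95×10⁻⁶)(202)/322 = 5.61×10⁻⁶ M
[Br⁻] = (0.160)(120)/322 = 5.96×10⁻² M
Q = [Pb²⁺][Br⁻]^2 = 2.00×10⁻⁸
Q < Ksp (2.00×10⁻⁸ vs 7.34×10⁻⁶); the solution remains unsaturated and no precipitate forms.

No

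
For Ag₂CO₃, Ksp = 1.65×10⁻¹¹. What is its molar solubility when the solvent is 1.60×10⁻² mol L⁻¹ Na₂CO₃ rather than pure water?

Ag₂CO₃(s) ⇌ 2 Ag⁺(aq) + CO₃²⁻(aq)
CO₃²⁻ is already present at 1.60×10⁻² mol L⁻¹. If s mol/L of Ag₂CO₃ dissolves, [Ag⁺] = 2s while [CO₃²⁻] ≈ 1.60×10⁻² mol L⁻¹.
Ksp = [Ag⁺]^2[CO₃²⁻] = (2s)^2(1.60×10⁻²)
(2s)^2 = 1.65×10⁻¹¹ / (1.60×10⁻²) = 1.03×10⁻⁹
s = 1.61×10⁻⁵ mol L⁻¹

1.61×10⁻⁵ M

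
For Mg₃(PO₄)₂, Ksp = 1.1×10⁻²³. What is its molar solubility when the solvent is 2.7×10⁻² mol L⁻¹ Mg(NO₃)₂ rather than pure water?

3.7×10⁻¹⁰ M

Mg₃(PO₄)₂(s) ⇌ 3 Mg²⁺(aq) + 2 PO₄³⁻(aq)
The solution already contains Mg²⁺ at 2.7×10⁻² mol L⁻¹. Let s be the molar solubility of Mg₃(PO₄)₂.
[Mg²⁺] ≈ 2.7×10⁻² mol L⁻¹ (common ion dominates); [PO₄³⁻] = 2s.
Ksp = [Mg²⁺]^3[PO₄³⁻]^2 = (2.7×10⁻²)^3(2s)^2
(2s)^2 = 1.1×10⁻²³ / (2.7×10⁻²)^3 = 5.6×10⁻¹⁹
s = 3.7×10⁻¹⁰ mol L⁻¹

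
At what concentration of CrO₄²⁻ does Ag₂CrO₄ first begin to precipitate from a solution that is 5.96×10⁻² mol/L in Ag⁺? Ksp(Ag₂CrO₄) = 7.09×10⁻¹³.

2.00×10⁻¹⁰ M

Each salt precipitates once Q = Ksp for that salt.
Ag₂CrO₄(s) ⇌ 2 Ag⁺(aq) + CrO₄²⁻(aq)
Ksp = [Ag⁺]^2[CrO₄²⁻] = [CrO₄²⁻](5.96×10⁻²)^2
[CrO₄²⁻] = 7.09×10⁻¹³ / (5.96×10⁻²)^2 = 2.00×10⁻¹⁰
[CrO₄²⁻] = 2.00×10⁻¹⁰ mol/L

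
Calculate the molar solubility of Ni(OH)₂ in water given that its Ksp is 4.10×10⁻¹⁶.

Ni(OH)₂(s) ⇌ Ni²⁺(aq) + 2 OH⁻(aq)
If s mol/L of Ni(OH)₂ dissolves, [Ni²⁺] = s and [OH⁻] = 2s.
Ksp = [Ni²⁺][OH⁻]^2 = s · (2s)^2 = 4s^3
4s^3 = 4.10×10⁻¹⁶  ⇒  s^3 = 1.03×10⁻¹⁶
s = 4.68×10⁻⁶ mol/L

4.68×10⁻⁶ M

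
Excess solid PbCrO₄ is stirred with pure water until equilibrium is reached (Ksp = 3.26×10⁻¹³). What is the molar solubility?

5.71×10⁻⁷ M

PbCrO₄(s) ⇌ Pb²⁺(aq) + CrO₄²⁻(aq)
With molar solubility s: [Pb²⁺] = s, [CrO₄²⁻] = s.
Ksp = [Pb²⁺][CrO₄²⁻] = s · s = s^2
s^2 = 3.26×10⁻¹³
s = (3.26×10⁻¹³)^(1/2) = 5.71×10⁻⁷ mol/L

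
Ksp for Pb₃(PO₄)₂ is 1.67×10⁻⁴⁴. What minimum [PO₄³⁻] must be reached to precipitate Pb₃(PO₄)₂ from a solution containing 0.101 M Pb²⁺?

4.03×10⁻²¹ M

Precipitation of each salt begins when its ion product equals Ksp.
Pb₃(PO₄)₂(s) ⇌ 3 Pb²⁺(aq) + 2 PO₄³⁻(aq)
Ksp = [Pb²⁺]^3[PO₄³⁻]^2 = [PO₄³⁻]^2(0.101)^3
[PO₄³⁻]^2 = 1.67×10⁻⁴⁴ / (0.101)^3 = 1.62×10⁻⁴¹
[PO₄³⁻] = 4.03×10⁻²¹ M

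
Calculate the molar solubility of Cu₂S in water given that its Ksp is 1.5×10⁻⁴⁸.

Cu₂S(s) ⇌ 2 Cu⁺(aq) + S²⁻(aq)
Let s be the molar solubility. Then [Cu⁺] = 2s and [S²⁻] = s.
Ksp = [Cu⁺]^2[S²⁻] = (2s)^2 · s = 4s^3
4s^3 = 1.5×10⁻⁴⁸  ⇒  s^3 = 3.8×10⁻⁴⁹
Taking the 3rd root, s = 7.2×10⁻¹⁷ M.

7.2×10⁻¹⁷ M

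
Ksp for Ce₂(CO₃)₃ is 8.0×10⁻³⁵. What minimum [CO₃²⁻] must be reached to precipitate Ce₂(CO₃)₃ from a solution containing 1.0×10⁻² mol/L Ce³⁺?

The threshold for precipitation is Q = Ksp.
Ce₂(CO₃)₃(s) ⇌ 2 Ce³⁺(aq) + 3 CO₃²⁻(aq)
Ksp = [Ce³⁺]^2[CO₃²⁻]^3 = [CO₃²⁻]^3(1.0×10⁻²)^2
[CO₃²⁻]^3 = 8.0×10⁻³⁵ / (1.0×10⁻²)^2 = 8.0×10⁻³¹
[CO₃²⁻] = 9.3×10⁻¹¹ mol/L

9.3×10⁻¹¹ M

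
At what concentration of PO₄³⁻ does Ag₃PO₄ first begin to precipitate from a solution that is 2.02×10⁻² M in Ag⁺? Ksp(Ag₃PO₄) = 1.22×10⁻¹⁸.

1.48×10⁻¹³ M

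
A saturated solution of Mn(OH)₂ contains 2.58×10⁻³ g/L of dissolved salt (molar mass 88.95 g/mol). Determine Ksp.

Convert to molarity: s = 2.58×10⁻³ / 88.95 = 2.9005×10⁻⁵ mol/L
Mn(OH)₂(s) ⇌ Mn²⁺(aq) + 2 OH⁻(aq)
If s mol/L of Mn(OH)₂ dissolves, [Mn²⁺] = s and [OH⁻] = 2s.
Ksp = [Mn²⁺][OH⁻]^2 = s · (2s)^2 = 4s^3
Ksp = 4 × (2.9005×10⁻⁵)^3 = 9.76×10⁻¹⁴

Ksp = 9.76×10⁻¹⁴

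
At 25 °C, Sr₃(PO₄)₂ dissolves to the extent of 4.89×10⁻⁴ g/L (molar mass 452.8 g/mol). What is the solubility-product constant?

Ksp = 1.59×10⁻²⁸

s = (4.89×10⁻⁴ g L⁻¹)/(452.8 g mol⁻¹) = 1.0799×10⁻⁶ M
Sr₃(PO₄)₂(s) ⇌ 3 Sr²⁺(aq) + 2 PO₄³⁻(aq)
For each mole of Sr₃(PO₄)₂ that dissolves per liter, [Sr²⁺] = 3s and [PO₄³⁻] = 2s; let s denote this solubility.
Ksp = [Sr²⁺]^3[PO₄³⁻]^2 = (3s)^3 · (2s)^2 = 108s^5
Ksp = 108 × (1.0799×10⁻⁶)^5 = 1.59×10⁻²⁸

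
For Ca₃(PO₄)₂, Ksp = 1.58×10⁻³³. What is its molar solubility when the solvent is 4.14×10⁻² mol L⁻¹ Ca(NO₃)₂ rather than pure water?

2.36×10⁻¹⁵ M

Ca₃(PO₄)₂(s) ⇌ 3 Ca²⁺(aq) + 2 PO₄³⁻(aq)
The solution already contains Ca²⁺ at 4.14×10⁻² mol L⁻¹. Let s be the molar solubility of Ca₃(PO₄)₂.
[Ca²⁺] ≈ 4.14×10⁻² mol L⁻¹ (common ion dominates); [PO₄³⁻] = 2s.
Ksp = [Ca²⁺]^3[PO₄³⁻]^2 = (4.14×10⁻²)^3(2s)^2
(2s)^2 = 1.58×10⁻³³ / (4.14×10⁻²)^3 = 2.23×10⁻²⁹
s = 2.36×10⁻¹⁵ mol L⁻¹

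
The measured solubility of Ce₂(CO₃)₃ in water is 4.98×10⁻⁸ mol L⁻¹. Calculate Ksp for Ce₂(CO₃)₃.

Ce₂(CO₃)₃(s) ⇌ 2 Ce³⁺(aq) + 3 CO₃²⁻(aq)
Call the molar solubility s, so that [Ce³⁺] = 2s and [CO₃²⁻] = 3s.
Ksp = [Ce³⁺]^2[CO₃²⁻]^3 = (2s)^2 · (3s)^3 = 108s^5
Ksp = 108 × (4.98×10⁻⁸)^5 = 3.31×10⁻³⁵

Ksp = 3.31×10⁻³⁵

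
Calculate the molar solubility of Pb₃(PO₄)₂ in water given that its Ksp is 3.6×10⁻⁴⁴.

Pb₃(PO₄)₂(s) ⇌ 3 Pb²⁺(aq) + 2 PO₄³⁻(aq)
Call the molar solubility s, so that [Pb²⁺] = 3s and [PO₄³⁻] = 2s.
Ksp = [Pb²⁺]^3[PO₄³⁻]^2 = (3s)^3 · (2s)^2 = 108s^5
108s^5 = 3.6×10⁻⁴⁴  ⇒  s^5 = 3.3×10⁻⁴⁶
s = (3.3×10⁻⁴⁶)^(1/5) = 8.0×10⁻¹⁰ mol L⁻¹

8.0×10⁻¹⁰ M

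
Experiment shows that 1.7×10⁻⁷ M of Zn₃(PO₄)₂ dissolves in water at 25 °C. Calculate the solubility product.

Zn₃(PO₄)₂(s) ⇌ 3 Zn²⁺(aq) + 2 PO₄³⁻(aq)
Let s be the molar solubility. Then [Zn²⁺] = 3s and [PO₄³⁻] = 2s.
Ksp = [Zn²⁺]^3[PO₄³⁻]^2 = (3s)^3 · (2s)^2 = 108s^5
Ksp = 108 × (1.7×10⁻⁷)^5 = 1.5×10⁻³²

Ksp = 1.5×10⁻³²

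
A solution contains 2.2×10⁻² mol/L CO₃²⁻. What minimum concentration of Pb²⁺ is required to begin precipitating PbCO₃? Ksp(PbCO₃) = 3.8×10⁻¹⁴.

1.7×10⁻¹² M

Precipitation of each salt begins when its ion product equals Ksp.
PbCO₃(s) ⇌ Pb²⁺(aq) + CO₃²⁻(aq)
Ksp = [Pb²⁺][CO₃²⁻] = [Pb²⁺](2.2×10⁻²)
[Pb²⁺] = 3.8×10⁻¹⁴ / (2.2×10⁻²) = 1.7×10⁻¹²
[Pb²⁺] = 1.7×10⁻¹² mol/L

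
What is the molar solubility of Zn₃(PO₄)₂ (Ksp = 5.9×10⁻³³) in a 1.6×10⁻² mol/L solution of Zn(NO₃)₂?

1.9×10⁻¹⁴ M

Zn₃(PO₄)₂(s) ⇌ 3 Zn²⁺(aq) + 2 PO₄³⁻(aq)
Zn²⁺ is already present at 1.6×10⁻² mol/L. If s mol/L of Zn₃(PO₄)₂ dissolves, [PO₄³⁻] = 2s while [Zn²⁺] ≈ 1.6×10⁻² mol/L.
Ksp = [Zn²⁺]^3[PO₄³⁻]^2 = (1.6×10⁻²)^3(2s)^2
(2s)^2 = 5.9×10⁻³³ / (1.6×10⁻²)^3 = 1.4×10⁻²⁷
s = 1.9×10⁻¹⁴ mol/L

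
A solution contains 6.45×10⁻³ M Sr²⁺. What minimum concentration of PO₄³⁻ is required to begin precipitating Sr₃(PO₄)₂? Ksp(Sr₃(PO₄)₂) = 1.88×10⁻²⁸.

2.65×10⁻¹¹ M

Precipitation begins when Q = Ksp.
Sr₃(PO₄)₂(s) ⇌ 3 Sr²⁺(aq) + 2 PO₄³⁻(aq)
Ksp = [Sr²⁺]^3[PO₄³⁻]^2 = [PO₄³⁻]^2(6.45×10⁻³)^3
[PO₄³⁻]^2 = 1.88×10⁻²⁸ / (6.45×10⁻³)^3 = 7.01×10⁻²²
[PO₄³⁻] = 2.65×10⁻¹¹ M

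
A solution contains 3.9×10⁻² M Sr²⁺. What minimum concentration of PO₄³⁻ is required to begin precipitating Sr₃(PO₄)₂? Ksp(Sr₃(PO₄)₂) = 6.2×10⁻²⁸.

3.2×10⁻¹² M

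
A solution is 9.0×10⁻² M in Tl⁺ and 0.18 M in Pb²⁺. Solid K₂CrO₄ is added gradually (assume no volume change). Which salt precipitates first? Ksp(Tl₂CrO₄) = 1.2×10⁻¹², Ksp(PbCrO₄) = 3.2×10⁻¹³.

PbCrO₄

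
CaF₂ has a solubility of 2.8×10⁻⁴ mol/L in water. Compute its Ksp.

Ksp = 8.8×10⁻¹¹

CaF₂(s) ⇌ Ca²⁺(aq) + 2 F⁻(aq)
If s mol/L of CaF₂ dissolves, [Ca²⁺] = s and [F⁻] = 2s.
Ksp = [Ca²⁺][F⁻]^2 = s · (2s)^2 = 4s^3
Ksp = 4 × (2.8×10⁻⁴)^3 = 8.8×10⁻¹¹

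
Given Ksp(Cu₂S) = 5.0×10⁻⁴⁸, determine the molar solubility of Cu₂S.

Cu₂S(s) ⇌ 2 Cu⁺(aq) + S²⁻(aq)
If s mol/L of Cu₂S dissolves, [Cu⁺] = 2s and [S²⁻] = s.
Ksp = [Cu⁺]^2[S²⁻] = (2s)^2 · s = 4s^3
4s^3 = 5.0×10⁻⁴⁸  ⇒  s^3 = 1.3×10⁻⁴⁸
s = (1.3×10⁻⁴⁸)^(1/3) = 1.1×10⁻¹⁶ M

1.1×10⁻¹⁶ M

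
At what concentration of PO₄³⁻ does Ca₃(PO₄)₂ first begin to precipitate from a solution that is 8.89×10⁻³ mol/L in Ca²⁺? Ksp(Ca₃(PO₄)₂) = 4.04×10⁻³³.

7.58×10⁻¹⁴ M

Precipitation of each salt begins when its ion product equals Ksp.
Ca₃(PO₄)₂(s) ⇌ 3 Ca²⁺(aq) + 2 PO₄³⁻(aq)
Ksp = [Ca²⁺]^3[PO₄³⁻]^2 = [PO₄³⁻]^2(8.89×10⁻³)^3
[PO₄³⁻]^2 = 4.04×10⁻³³ / (8.89×10⁻³)^3 = 5.75×10⁻²⁷
[PO₄³⁻] = 7.58×10⁻¹⁴ mol/L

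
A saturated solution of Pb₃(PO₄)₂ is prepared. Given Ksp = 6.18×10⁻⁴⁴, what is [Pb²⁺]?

2.68×10⁻⁹ M

Pb₃(PO₄)₂(s) ⇌ 3 Pb²⁺(aq) + 2 PO₄³⁻(aq)
If s mol/L of Pb₃(PO₄)₂ dissolves, [Pb²⁺] = 3s and [PO₄³⁻] = 2s.
Ksp = [Pb²⁺]^3[PO₄³⁻]^2 = (3s)^3 · (2s)^2 = 108s^5 = 6.18×10⁻⁴⁴
s = 8.94×10⁻¹⁰ mol/L
[Pb²⁺] = 3s = 2.68×10⁻⁹ mol/L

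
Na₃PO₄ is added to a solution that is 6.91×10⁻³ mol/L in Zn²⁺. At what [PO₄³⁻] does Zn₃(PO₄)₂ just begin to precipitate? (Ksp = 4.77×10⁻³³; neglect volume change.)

Each salt precipitates once Q = Ksp for that salt.
Zn₃(PO₄)₂(s) ⇌ 3 Zn²⁺(aq) + 2 PO₄³⁻(aq)
Ksp = [Zn²⁺]^3[PO₄³⁻]^2 = [PO₄³⁻]^2(6.91×10⁻³)^3
[PO₄³⁻]^2 = 4.77×10⁻³³ / (6.91×10⁻³)^3 = 1.45×10⁻²⁶
[PO₄³⁻] = 1.20×10⁻¹³ mol/L

1.20×10⁻¹³ M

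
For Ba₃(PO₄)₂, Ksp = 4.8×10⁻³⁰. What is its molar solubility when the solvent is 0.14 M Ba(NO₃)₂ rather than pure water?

2.1×10⁻¹⁴ M

Ba₃(PO₄)₂(s) ⇌ 3 Ba²⁺(aq) + 2 PO₄³⁻(aq)
Let s be the solubility of Ba₃(PO₄)₂ here. The common ion gives [Ba²⁺] ≈ 0.14 M, and [PO₄³⁻] = 2s.
Ksp = [Ba²⁺]^3[PO₄³⁻]^2 = (0.14)^3(2s)^2
(2s)^2 = 4.8×10⁻³⁰ / (0.14)^3 = 1.7×10⁻²⁷
s = 2.1×10⁻¹⁴ M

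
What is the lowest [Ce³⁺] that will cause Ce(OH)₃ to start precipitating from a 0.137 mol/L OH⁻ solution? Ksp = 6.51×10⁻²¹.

The threshold for precipitation is Q = Ksp.
Ce(OH)₃(s) ⇌ Ce³⁺(aq) + 3 OH⁻(aq)
Ksp = [Ce³⁺][OH⁻]^3 = [Ce³⁺](0.137)^3
[Ce³⁺] = 6.51×10⁻²¹ / (0.137)^3 = 2.53×10⁻¹⁸
[Ce³⁺] = 2.53×10⁻¹⁸ mol/L

2.53×10⁻¹⁸ M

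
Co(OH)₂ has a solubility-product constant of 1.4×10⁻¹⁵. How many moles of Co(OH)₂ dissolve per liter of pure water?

Co(OH)₂(s) ⇌ Co²⁺(aq) + 2 OH⁻(aq)
Let s be the molar solubility. Then [Co²⁺] = s and [OH⁻] = 2s.
Ksp = [Co²⁺][OH⁻]^2 = s · (2s)^2 = 4s^3
4s^3 = 1.4×10⁻¹⁵  ⇒  s^3 = 3.5×10⁻¹⁶
Taking the 3rd root, s = 7.0×10⁻⁶ mol/L.

7.0×10⁻⁶ M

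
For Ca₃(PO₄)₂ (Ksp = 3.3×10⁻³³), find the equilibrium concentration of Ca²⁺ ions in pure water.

Ca₃(PO₄)₂(s) ⇌ 3 Ca²⁺(aq) + 2 PO₄³⁻(aq)
Call the molar solubility s, so that [Ca²⁺] = 3s and [PO₄³⁻] = 2s.
Ksp = [Ca²⁺]^3[PO₄³⁻]^2 = (3s)^3 · (2s)^2 = 108s^5 = 3.3×10⁻³³
s = 1.3×10⁻⁷ mol L⁻¹
[Ca²⁺] = 3s = 3.8×10⁻⁷ mol L⁻¹

3.8×10⁻⁷ M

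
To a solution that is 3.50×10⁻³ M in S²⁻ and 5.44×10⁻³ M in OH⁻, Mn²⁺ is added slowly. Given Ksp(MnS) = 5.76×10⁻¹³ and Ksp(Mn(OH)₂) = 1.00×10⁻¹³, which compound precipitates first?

MnS

A salt starts to precipitate once the ion product Q reaches its Ksp.
For MnS: [Mn²⁺] = (Ksp/[S²⁻]) = 1.65×10⁻¹⁰ M
For Mn(OH)₂: [Mn²⁺] = (Ksp/[OH⁻]^2) = 3.38×10⁻⁹ M
MnS requires the lower [Mn²⁺], so it precipitates first.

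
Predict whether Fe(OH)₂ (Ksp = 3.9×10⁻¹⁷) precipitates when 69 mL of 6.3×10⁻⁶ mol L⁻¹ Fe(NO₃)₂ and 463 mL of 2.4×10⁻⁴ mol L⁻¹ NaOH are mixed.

The combined volume is 532 mL.
[Fe²⁺] = (6.3×10⁻⁶)(69)/532 = 8.2×10⁻⁷ mol L⁻¹
[OH⁻] = (2.4×10⁻⁴)(463)/532 = 2.1×10⁻⁴ mol L⁻¹
Q = [Fe²⁺][OH⁻]^2 = 3.6×10⁻¹⁴
Because Q > Ksp (3.6×10⁻¹⁴ vs 3.9×10⁻¹⁷), a precipitate of Fe(OH)₂ forms.

Yes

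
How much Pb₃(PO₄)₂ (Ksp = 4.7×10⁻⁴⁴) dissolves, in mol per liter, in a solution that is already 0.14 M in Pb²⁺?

2.1×10⁻²¹ M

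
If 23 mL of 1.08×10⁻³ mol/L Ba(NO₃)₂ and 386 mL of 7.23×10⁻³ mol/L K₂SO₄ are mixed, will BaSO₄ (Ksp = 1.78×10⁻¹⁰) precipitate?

Yes

Total volume after mixing = 23 + 386 = 409 mL.
[Ba²⁺] = (1.08×10⁻³)(23)/409 = 6.07×10⁻⁵ mol/L
[SO₄²⁻] = (7.23×10⁻³)(386)/409 = 6.82×10⁻³ mol/L
Q = [Ba²⁺][SO₄²⁻] = 4.14×10⁻⁷
Q = 4.14×10⁻⁷ > Ksp = 1.78×10⁻¹⁰, so the solution is supersaturated and BaSO₄ precipitates.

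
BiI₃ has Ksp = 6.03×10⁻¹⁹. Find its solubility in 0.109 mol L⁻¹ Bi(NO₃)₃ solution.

BiI₃(s) ⇌ Bi³⁺(aq) + 3 I⁻(aq)
Bi³⁺ is already present at 0.109 mol L⁻¹. If s mol/L of BiI₃ dissolves, [I⁻] = 3s while [Bi³⁺] ≈ 0.109 mol L⁻¹.
Ksp = [Bi³⁺][I⁻]^3 = (0.109)(3s)^3
(3s)^3 = 6.03×10⁻¹⁹ / (0.109) = 5.53×10⁻¹⁸
s = 5.90×10⁻⁷ mol L⁻¹

5.90×10⁻⁷ M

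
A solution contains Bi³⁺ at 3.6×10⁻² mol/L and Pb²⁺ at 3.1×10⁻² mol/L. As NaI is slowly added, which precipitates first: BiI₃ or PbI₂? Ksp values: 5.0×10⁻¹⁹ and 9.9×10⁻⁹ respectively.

Precipitation begins when Q = Ksp.
For BiI₃: [I⁻] = (Ksp/[Bi³⁺])^(1/3) = 2.4×10⁻⁶ mol/L
For PbI₂: [I⁻] = (Ksp/[Pb²⁺])^(1/2) = 5.7×10⁻⁴ mol/L
The smaller threshold [I⁻] is reached first, so BiI₃ precipitates first.

BiI₃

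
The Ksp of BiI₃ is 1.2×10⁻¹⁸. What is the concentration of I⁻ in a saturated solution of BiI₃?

4.4×10⁻⁵ M

BiI₃(s) ⇌ Bi³⁺(aq) + 3 I⁻(aq)
Let s be the molar solubility. Then [Bi³⁺] = s and [I⁻] = 3s.
Ksp = [Bi³⁺][I⁻]^3 = s · (3s)^3 = 27s^4 = 1.2×10⁻¹⁸
s = 1.5×10⁻⁵ mol/L
[I⁻] = 3s = 4.4×10⁻⁵ mol/L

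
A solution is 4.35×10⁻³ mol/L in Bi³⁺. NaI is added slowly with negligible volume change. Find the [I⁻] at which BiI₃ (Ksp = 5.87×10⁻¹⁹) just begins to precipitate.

5.13×10⁻⁶ M

A salt starts to precipitate once the ion product Q reaches its Ksp.
BiI₃(s) ⇌ Bi³⁺(aq) + 3 I⁻(aq)
Ksp = [Bi³⁺][I⁻]^3 = [I⁻]^3(4.35×10⁻³)
[I⁻]^3 = 5.87×10⁻¹⁹ / (4.35×10⁻³) = 1.35×10⁻¹⁶
[I⁻] = 5.13×10⁻⁶ mol/L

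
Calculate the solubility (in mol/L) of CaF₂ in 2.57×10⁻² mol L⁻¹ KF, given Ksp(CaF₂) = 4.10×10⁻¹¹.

CaF₂(s) ⇌ Ca²⁺(aq) + 2 F⁻(aq)
F⁻ is already present at 2.57×10⁻² mol L⁻¹. If s mol/L of CaF₂ dissolves, [Ca²⁺] = s while [F⁻] ≈ 2.57×10⁻² mol L⁻¹.
Ksp = [Ca²⁺][F⁻]^2 = s(2.57×10⁻²)^2
s = 4.10×10⁻¹¹ / (2.57×10⁻²)^2 = 6.21×10⁻⁸
s = 6.21×10⁻⁸ mol L⁻¹

6.21×10⁻⁸ M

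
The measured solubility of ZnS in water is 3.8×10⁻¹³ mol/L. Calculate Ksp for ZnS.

ZnS(s) ⇌ Zn²⁺(aq) + S²⁻(aq)
If s mol/L of ZnS dissolves, [Zn²⁺] = s and [S²⁻] = s.
Ksp = [Zn²⁺][S²⁻] = s · s = s^2
Ksp = (3.8×10⁻¹³)^2 = 1.4×10⁻²⁵

Ksp = 1.4×10⁻²⁵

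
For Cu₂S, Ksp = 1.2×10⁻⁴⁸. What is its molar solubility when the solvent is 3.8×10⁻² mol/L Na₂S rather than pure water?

2.8×10⁻²⁴ M

Cu₂S(s) ⇌ 2 Cu⁺(aq) + S²⁻(aq)
The solution already contains S²⁻ at 3.8×10⁻² mol/L. Let s be the molar solubility of Cu₂S.
[S²⁻] ≈ 3.8×10⁻² mol/L (common ion dominates); [Cu⁺] = 2s.
Ksp = [Cu⁺]^2[S²⁻] = (2s)^2(3.8×10⁻²)
(2s)^2 = 1.2×10⁻⁴⁸ / (3.8×10⁻²) = 3.2×10⁻⁴⁷
s = 2.8×10⁻²⁴ mol/L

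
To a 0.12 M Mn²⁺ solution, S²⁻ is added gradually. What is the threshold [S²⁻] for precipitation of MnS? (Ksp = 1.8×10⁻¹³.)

1.5×10⁻¹² M

Precipitation begins when Q = Ksp.
MnS(s) ⇌ Mn²⁺(aq) + S²⁻(aq)
Ksp = [Mn²⁺][S²⁻] = [S²⁻](0.12)
[S²⁻] = 1.8×10⁻¹³ / (0.12) = 1.5×10⁻¹²
[S²⁻] = 1.5×10⁻¹² M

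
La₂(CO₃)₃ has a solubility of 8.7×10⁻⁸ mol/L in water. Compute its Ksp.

La₂(CO₃)₃(s) ⇌ 2 La³⁺(aq) + 3 CO₃²⁻(aq)
Let s be the molar solubility. Then [La³⁺] = 2s and [CO₃²⁻] = 3s.
Ksp = [La³⁺]^2[CO₃²⁻]^3 = (2s)^2 · (3s)^3 = 108s^5
Ksp = 108 × (8.7×10⁻⁸)^5 = 5.4×10⁻³⁴

Ksp = 5.4×10⁻³⁴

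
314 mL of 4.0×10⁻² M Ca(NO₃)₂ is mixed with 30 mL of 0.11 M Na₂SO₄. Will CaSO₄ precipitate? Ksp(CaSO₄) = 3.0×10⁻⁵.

Yes

After mixing, V = 314 mL + 30 mL = 344 mL.
[Ca²⁺] = (4.0×10⁻²)(314)/344 = 3.7×10⁻² M
[SO₄²⁻] = (0.11)(30)/344 = 9.6×10⁻³ M
Q = [Ca²⁺][SO₄²⁻] = 3.5×10⁻⁴
Q = 3.5×10⁻⁴ > Ksp = 3.0×10⁻⁵, so the solution is supersaturated and CaSO₄ precipitates.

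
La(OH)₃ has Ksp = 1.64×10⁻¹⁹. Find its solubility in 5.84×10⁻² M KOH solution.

8.23×10⁻¹⁶ M

La(OH)₃(s) ⇌ La³⁺(aq) + 3 OH⁻(aq)
Let s be the solubility of La(OH)₃ here. The common ion gives [OH⁻] ≈ 5.84×10⁻² M, and [La³⁺] = s.
Ksp = [La³⁺][OH⁻]^3 = s(5.84×10⁻²)^3
s = 1.64×10⁻¹⁹ / (5.84×10⁻²)^3 = 8.23×10⁻¹⁶
s = 8.23×10⁻¹⁶ M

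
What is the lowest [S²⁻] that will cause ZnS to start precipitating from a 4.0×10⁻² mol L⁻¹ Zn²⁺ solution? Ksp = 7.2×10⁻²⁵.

1.8×10⁻²³ M

Each salt precipitates once Q = Ksp for that salt.
ZnS(s) ⇌ Zn²⁺(aq) + S²⁻(aq)
Ksp = [Zn²⁺][S²⁻] = [S²⁻](4.0×10⁻²)
[S²⁻] = 7.2×10⁻²⁵ / (4.0×10⁻²) = 1.8×10⁻²³
[S²⁻] = 1.8×10⁻²³ mol L⁻¹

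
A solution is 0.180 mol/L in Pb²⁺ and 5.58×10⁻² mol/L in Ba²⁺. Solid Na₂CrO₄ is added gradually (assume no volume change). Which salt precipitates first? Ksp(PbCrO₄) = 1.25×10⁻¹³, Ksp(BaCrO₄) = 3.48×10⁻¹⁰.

Precipitation of each salt begins when its ion product equals Ksp.
For PbCrO₄: [CrO₄²⁻] = (Ksp/[Pb²⁺]) = 6.94×10⁻¹³ mol/L
For BaCrO₄: [CrO₄²⁻] = (Ksp/[Ba²⁺]) = 6.24×10⁻⁹ mol/L
PbCrO₄ requires the lower [CrO₄²⁻], so it precipitates first.

PbCrO₄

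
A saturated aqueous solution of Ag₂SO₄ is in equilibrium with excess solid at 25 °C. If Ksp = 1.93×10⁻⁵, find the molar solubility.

1.69×10⁻² M

Ag₂SO₄(s) ⇌ 2 Ag⁺(aq) + SO₄²⁻(aq)
For each mole of Ag₂SO₄ that dissolves per liter, [Ag⁺] = 2s and [SO₄²⁻] = s; let s denote this solubility.
Ksp = [Ag⁺]^2[SO₄²⁻] = (2s)^2 · s = 4s^3
4s^3 = 1.93×10⁻⁵  ⇒  s^3 = 4.83×10⁻⁶
s = 1.69×10⁻² M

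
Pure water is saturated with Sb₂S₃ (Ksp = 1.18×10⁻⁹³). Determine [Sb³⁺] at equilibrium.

Sb₂S₃(s) ⇌ 2 Sb³⁺(aq) + 3 S²⁻(aq)
Call the molar solubility s, so that [Sb³⁺] = 2s and [S²⁻] = 3s.
Ksp = [Sb³⁺]^2[S²⁻]^3 = (2s)^2 · (3s)^3 = 108s^5 = 1.18×10⁻⁹³
s = 1.02×10⁻¹⁹ M
[Sb³⁺] = 2s = 2.04×10⁻¹⁹ M

2.04×10⁻¹⁹ M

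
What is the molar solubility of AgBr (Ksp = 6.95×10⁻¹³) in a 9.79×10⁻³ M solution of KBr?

7.10×10⁻¹¹ M

AgBr(s) ⇌ Ag⁺(aq) + Br⁻(aq)
The solution already contains Br⁻ at 9.79×10⁻³ M. Let s be the molar solubility of AgBr.
[Br⁻] ≈ 9.79×10⁻³ M (common ion dominates); [Ag⁺] = s.
Ksp = [Ag⁺][Br⁻] = s(9.79×10⁻³)
s = 6.95×10⁻¹³ / (9.79×10⁻³) = 7.10×10⁻¹¹
s = 7.10×10⁻¹¹ M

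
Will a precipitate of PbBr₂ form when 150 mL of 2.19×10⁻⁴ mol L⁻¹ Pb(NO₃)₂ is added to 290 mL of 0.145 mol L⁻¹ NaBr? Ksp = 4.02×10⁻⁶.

The combined volume is 440 mL.
[Pb²⁺] = (2.19×10⁻⁴)(150)/440 = 7.47×10⁻⁵ mol L⁻¹
[Br⁻] = (0.145)(290)/440 = 9.56×10⁻² mol L⁻¹
Q = [Pb²⁺][Br⁻]^2 = 6.82×10⁻⁷
Q = 6.82×10⁻⁷ < Ksp = 4.02×10⁻⁶, so the solution is unsaturated and no precipitate forms.

No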